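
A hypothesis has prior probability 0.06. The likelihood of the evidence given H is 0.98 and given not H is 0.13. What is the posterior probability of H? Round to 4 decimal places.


Using Bayes' theorem:
P(E) = 0.06 * 0.98 + 0.94 * 0.13
P(E) = 0.181
P(H|E) = (0.06 * 0.98) / 0.181 = 0.3249

0.3249


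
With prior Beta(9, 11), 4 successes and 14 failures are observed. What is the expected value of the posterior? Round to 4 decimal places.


Posterior = Beta(13, 25)
E[theta] = alpha/(alpha+beta)
= 13/38 = 0.3421

0.3421


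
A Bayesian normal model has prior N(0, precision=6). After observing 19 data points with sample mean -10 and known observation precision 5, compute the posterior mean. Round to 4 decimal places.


Posterior mean = (prior_precision * prior_mean + n * data_precision * data_mean) / (prior_precision + n * data_precision)
Numerator = 6*0 + 19*5*-10 = -950
Denominator = 6 + 19*5 = 101
Posterior mean = -9.4059

-9.4059


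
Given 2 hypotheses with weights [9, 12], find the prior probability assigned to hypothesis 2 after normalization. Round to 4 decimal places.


To normalize, divide each weight by the sum of all weights.
Sum = 21
Prior(H2) = 12/21 = 0.5714

0.5714


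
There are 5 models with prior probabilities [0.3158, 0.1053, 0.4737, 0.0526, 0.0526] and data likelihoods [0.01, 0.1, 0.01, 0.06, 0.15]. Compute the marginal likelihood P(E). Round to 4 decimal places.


P(E) = sum over models of P(M_i) * P(E|M_i)
= 0.3158*0.01 + 0.1053*0.1 + 0.4737*0.01 + 0.0526*0.06 + 0.0526*0.15
= 0.0295

0.0295


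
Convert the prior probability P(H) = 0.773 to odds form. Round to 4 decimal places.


P(not H) = 1 - 0.773 = 0.227
Odds = 0.773 / 0.227 = 3.4053

3.4053


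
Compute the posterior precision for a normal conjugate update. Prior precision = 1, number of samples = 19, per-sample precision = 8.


tau_post = tau_0 + n * tau
= 1 + 19 * 8 = 153

153


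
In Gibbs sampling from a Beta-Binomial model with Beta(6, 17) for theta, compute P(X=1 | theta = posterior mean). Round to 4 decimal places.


Posterior mean = alpha/(alpha+beta) = 6/23 = 0.2609
P(X=1|theta=mean) = theta = 0.2609

0.2609


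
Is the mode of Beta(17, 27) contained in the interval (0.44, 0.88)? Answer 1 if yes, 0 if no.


Mode = (a-1)/(a+b-2) = 16/42 = 0.381
Interval: (0.44, 0.88)
Contains mode? 0

0


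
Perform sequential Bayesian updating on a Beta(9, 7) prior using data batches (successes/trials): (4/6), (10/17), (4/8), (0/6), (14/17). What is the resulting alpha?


Accumulate successes: 32
Posterior alpha = prior alpha + sum of successes
= 9 + 32 = 41

41


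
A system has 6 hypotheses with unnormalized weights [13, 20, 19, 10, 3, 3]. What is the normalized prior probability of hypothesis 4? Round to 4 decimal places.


The normalized prior is the weight divided by the total.
Total weight = 68
P(H4) = 10 / 68 = 0.1471

0.1471


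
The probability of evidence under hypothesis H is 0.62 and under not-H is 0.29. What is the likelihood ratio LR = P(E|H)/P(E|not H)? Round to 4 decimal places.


LR = 0.62 / 0.29
= 2.1379

2.1379


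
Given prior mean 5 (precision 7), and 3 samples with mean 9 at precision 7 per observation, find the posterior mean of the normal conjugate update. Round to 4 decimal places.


The posterior mean is a precision-weighted average of prior and data.
Post. prec. = 7 + 21 = 28
Post. mean = (35 + 189)/28 = 224/28 = 8.0

8.0


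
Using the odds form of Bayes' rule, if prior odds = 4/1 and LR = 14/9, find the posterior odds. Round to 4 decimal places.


Bayes' rule in odds form: posterior odds = prior odds * LR
= (4 * 14) / (1 * 9)
= 56/9 = 6.2222

6.2222


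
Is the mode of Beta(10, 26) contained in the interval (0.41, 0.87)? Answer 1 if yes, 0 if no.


Mode = (a-1)/(a+b-2) = 9/34 = 0.2647
Interval: (0.41, 0.87)
Contains mode? 0

0


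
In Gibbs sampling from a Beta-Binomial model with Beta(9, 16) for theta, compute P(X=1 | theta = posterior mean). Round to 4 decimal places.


Posterior mean = alpha/(alpha+beta) = 9/25 = 0.36
P(X=1|theta=mean) = theta = 0.36

0.36


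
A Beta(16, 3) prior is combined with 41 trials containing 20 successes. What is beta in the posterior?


In conjugate updating:
beta_posterior = beta_prior + (n - k)
= 3 + (41 - 20)
= 3 + 21 = 24

24


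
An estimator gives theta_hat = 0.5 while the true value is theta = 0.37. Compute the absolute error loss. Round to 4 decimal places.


The absolute error loss is |theta_hat - theta|
= |0.5 - 0.37|
= 0.13

0.13


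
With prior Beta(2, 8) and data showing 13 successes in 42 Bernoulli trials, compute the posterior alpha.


Conjugate update: alpha_posterior = alpha_prior + k
= 2 + 13 = 15

15


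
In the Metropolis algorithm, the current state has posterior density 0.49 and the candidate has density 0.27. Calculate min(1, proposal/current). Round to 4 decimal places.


Ratio = 0.27/0.49 = 0.551
Acceptance probability = min(1, 0.551)
= 0.551

0.551


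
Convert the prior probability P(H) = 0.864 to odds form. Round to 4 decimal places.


P(not H) = 1 - 0.864 = 0.136
Odds = 0.864 / 0.136 = 6.3529

6.3529


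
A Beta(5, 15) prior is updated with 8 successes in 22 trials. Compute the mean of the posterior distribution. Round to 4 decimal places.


After update: Beta(13, 29)
Mean = 13 / (13 + 29) = 13 / 42
= 0.3095

0.3095


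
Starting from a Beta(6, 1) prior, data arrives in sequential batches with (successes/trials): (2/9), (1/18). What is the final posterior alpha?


In sequential Bayesian updating, we sum all successes.
Total successes = 3
Final alpha = 6 + 3 = 9

9


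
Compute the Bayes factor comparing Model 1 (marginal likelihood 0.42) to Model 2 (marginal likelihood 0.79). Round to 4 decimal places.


BF12 = marginal likelihood of M1 / marginal likelihood of M2
= 0.42/0.79
= 0.5316

0.5316


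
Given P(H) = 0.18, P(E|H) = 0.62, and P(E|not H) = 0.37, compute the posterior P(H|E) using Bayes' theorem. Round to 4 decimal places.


By Bayes' theorem: P(H|E) = P(E|H)*P(H) / P(E)
P(E) = P(E|H)*P(H) + P(E|not H)*P(not H)
P(E) = 0.62*0.18 + 0.37*0.82 = 0.415
P(H|E) = 0.62*0.18 / 0.415 = 0.2689

0.2689


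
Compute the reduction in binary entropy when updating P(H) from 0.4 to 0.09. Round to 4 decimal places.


H_before = -p*log2(p) - (1-p)*log2(1-p) for p=0.4: 0.971
H_after for p=0.09: 0.4365
Reduction = 0.971 - 0.4365 = 0.5345

0.5345


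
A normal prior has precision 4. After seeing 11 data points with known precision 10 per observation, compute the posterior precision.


In the conjugate normal model, precisions add:
tau_posterior = tau_prior + n * tau_data
= 4 + 11*10 = 114

114


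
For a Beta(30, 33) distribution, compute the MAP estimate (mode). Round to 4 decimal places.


MAP = mode = (a-1)/(a+b-2)
= (30-1)/(30+33-2)
= 29/61 = 0.4754

0.4754


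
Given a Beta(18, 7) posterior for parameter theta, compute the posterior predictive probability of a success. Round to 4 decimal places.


For a Beta-Bernoulli model, the predictive probability is the mean:
P(success) = 18/(18+7) = 18/25 = 0.72

0.72


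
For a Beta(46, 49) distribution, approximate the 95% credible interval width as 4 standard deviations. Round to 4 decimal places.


Variance of Beta(a,b) = ab / ((a+b)^2 * (a+b+1))
= 46*49 / ((95)^2 * 96)
= 0.0026
SD = sqrt(0.0026) = 0.051
Width = 4 * SD = 0.204

0.204


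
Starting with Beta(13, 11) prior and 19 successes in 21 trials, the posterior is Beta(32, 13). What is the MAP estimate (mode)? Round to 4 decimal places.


The mode of Beta(a, b) when a > 1 and b > 1 is (a-1)/(a+b-2)
= (32 - 1) / (32 + 13 - 2)
= 31 / 43
= 0.7209

0.7209


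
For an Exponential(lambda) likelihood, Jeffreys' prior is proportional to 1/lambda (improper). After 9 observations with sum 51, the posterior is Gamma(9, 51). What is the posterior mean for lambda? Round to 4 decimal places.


Posterior = Gamma(n, sum_x) = Gamma(9, 51)
Posterior mean = shape/rate = 9/51
= 0.1765

0.1765


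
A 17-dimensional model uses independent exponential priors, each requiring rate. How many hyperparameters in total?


Per parameter: 1 (rate).
Total = 17 * 1 = 17

17


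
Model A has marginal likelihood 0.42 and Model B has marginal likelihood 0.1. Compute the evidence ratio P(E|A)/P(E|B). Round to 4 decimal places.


Evidence ratio = P(E|A) / P(E|B)
= 0.42 / 0.1
= 4.2

4.2


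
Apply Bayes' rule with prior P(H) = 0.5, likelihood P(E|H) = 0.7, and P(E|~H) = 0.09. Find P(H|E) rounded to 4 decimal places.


Step 1: Compute marginal P(E) = P(E|H)P(H) + P(E|~H)P(~H)
= 0.7*0.5 + 0.09*0.5 = 0.395
Step 2: P(H|E) = P(E|H)P(H)/P(E) = 0.35/0.395
= 0.8861

0.8861


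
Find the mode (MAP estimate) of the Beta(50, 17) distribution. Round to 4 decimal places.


For Beta(a,b) with a,b > 1:
Mode = (a-1)/(a+b-2) = (50-1)/(67-2)
= 49/65 = 0.7538

0.7538


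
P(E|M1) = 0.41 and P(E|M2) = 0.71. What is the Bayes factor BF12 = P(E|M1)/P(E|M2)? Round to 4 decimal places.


Bayes factor BF12 = P(E|M1) / P(E|M2)
= 0.41 / 0.71
= 0.5775

0.5775


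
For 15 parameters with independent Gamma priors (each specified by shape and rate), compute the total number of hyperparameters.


A Gamma prior has 2 hyperparameters per parameter.
Total = 15 * 2 = 30

30


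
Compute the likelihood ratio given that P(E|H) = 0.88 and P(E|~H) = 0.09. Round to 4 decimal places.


LR = P(E|H) / P(E|~H)
= 0.88 / 0.09 = 9.7778

9.7778


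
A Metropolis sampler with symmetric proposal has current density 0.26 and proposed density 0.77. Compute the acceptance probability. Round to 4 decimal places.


For symmetric proposals, acceptance = min(1, pi(x*)/pi(x))
= min(1, 0.77/0.26)
= min(1, 2.9615) = 1.0

1.0


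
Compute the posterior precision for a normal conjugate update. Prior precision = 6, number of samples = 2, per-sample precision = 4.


tau_post = tau_0 + n * tau
= 6 + 2 * 4 = 14

14


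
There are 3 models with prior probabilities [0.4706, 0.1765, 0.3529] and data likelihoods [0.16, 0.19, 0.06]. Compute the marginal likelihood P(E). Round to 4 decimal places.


P(E) = sum over models of P(M_i) * P(E|M_i)
= 0.4706*0.16 + 0.1765*0.19 + 0.3529*0.06
= 0.13

0.13


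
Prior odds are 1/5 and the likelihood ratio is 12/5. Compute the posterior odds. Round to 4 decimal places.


Posterior odds = prior odds * likelihood ratio
= (1/5) * (12/5)
= 12 / 25
= 0.48

0.48


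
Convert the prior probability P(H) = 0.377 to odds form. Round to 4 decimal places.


P(not H) = 1 - 0.377 = 0.623
Odds = 0.377 / 0.623 = 0.6051

0.6051


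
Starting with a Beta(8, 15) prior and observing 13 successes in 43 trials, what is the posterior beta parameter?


Posterior beta = prior beta + failures
Failures = 43 - 13 = 30
beta_post = 15 + 30 = 45

45


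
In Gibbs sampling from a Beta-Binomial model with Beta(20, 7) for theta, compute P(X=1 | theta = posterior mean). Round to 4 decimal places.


Posterior mean = alpha/(alpha+beta) = 20/27 = 0.7407
P(X=1|theta=mean) = theta = 0.7407

0.7407


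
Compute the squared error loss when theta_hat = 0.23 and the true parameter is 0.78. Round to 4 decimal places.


L = (theta_hat - theta_true)^2
= (0.23 - 0.78)^2
= -0.55^2 = 0.3025

0.3025


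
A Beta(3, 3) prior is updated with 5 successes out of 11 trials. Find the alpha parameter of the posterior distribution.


In the Beta-Binomial conjugate update:
alpha_post = alpha_prior + successes
= 3 + 5
= 8

8


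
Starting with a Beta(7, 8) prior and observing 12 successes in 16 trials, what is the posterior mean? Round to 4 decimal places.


Posterior parameters: alpha = 7 + 12 = 19
beta = 8 + 4 = 12
Posterior mean = alpha / (alpha + beta) = 19 / 31
= 0.6129

0.6129


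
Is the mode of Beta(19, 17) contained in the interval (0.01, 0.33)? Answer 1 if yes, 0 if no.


Mode = (a-1)/(a+b-2) = 18/34 = 0.5294
Interval: (0.01, 0.33)
Contains mode? 0

0


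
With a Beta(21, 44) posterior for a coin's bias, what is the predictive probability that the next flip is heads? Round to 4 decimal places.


The predictive probability equals the posterior mean.
P(next = heads) = alpha / (alpha + beta)
= 21 / 65 = 0.3231

0.3231


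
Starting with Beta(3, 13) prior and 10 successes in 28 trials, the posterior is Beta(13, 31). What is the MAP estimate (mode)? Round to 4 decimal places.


The mode of Beta(a, b) when a > 1 and b > 1 is (a-1)/(a+b-2)
= (13 - 1) / (13 + 31 - 2)
= 12 / 42
= 0.2857

0.2857


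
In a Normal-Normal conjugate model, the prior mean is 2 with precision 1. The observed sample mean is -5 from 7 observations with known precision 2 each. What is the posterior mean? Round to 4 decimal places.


Posterior precision = tau0 + n*tau = 1 + 7*2 = 15
Posterior mean = (tau0*mu0 + n*tau*xbar) / posterior_precision
= (1*2 + 7*2*-5) / 15
= -68 / 15 = -4.5333

-4.5333


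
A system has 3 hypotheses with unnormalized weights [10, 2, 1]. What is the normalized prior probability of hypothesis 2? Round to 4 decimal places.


The normalized prior is the weight divided by the total.
Total weight = 13
P(H2) = 2 / 13 = 0.1538

0.1538


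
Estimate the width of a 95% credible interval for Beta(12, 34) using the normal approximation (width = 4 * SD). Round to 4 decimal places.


For Beta(a,b): Var = ab/((a+b)^2(a+b+1))
Var = 0.0041, SD = 0.0641
Approximate 95% CI width = 4 * 0.0641 = 0.2562

0.2562


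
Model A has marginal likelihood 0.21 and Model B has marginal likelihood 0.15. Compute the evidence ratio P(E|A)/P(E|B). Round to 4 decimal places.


Evidence ratio = P(E|A) / P(E|B)
= 0.21 / 0.15
= 1.4

1.4


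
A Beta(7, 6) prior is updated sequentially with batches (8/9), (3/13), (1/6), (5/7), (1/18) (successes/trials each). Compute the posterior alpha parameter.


Sequential conjugate updating is equivalent to a single batch update.
Total successes across all batches = 18
alpha_posterior = alpha_prior + total_successes = 7 + 18
= 25

25


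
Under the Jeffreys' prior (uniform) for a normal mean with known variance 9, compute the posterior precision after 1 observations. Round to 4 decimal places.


Prior precision = 0 (flat prior).
Post. prec. = 0 + n/var = 1/9 = 0.1111

0.1111


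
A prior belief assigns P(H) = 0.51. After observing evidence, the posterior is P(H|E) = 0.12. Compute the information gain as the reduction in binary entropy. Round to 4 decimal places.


H(prior) = -0.51*log2(0.51) - 0.49*log2(0.49)
= 0.9997
H(post) = -0.12*log2(0.12) - 0.88*log2(0.88)
= 0.5294
IG = 0.9997 - 0.5294 = 0.4704

0.4704


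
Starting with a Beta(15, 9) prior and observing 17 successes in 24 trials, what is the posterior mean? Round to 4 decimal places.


Posterior parameters: alpha = 15 + 17 = 32
beta = 9 + 7 = 16
Posterior mean = alpha / (alpha + beta) = 32 / 48
= 0.6667

0.6667


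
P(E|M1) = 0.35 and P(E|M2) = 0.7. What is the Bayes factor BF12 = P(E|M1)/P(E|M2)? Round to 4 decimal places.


Bayes factor BF12 = P(E|M1) / P(E|M2)
= 0.35 / 0.7
= 0.5

0.5


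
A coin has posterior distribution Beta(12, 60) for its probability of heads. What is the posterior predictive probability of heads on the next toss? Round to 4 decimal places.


Posterior predictive = E[theta] = alpha/(alpha+beta)
= 12/72
= 0.1667

0.1667


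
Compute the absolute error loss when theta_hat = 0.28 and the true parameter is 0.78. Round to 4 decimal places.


L = |theta_hat - theta_true|
= |0.28 - 0.78| = 0.5

0.5


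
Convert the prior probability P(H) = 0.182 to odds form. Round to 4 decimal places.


P(not H) = 1 - 0.182 = 0.818
Odds = 0.182 / 0.818 = 0.2225

0.2225


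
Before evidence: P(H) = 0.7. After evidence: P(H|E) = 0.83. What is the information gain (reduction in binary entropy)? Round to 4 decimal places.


Prior entropy = 0.8813
Posterior entropy = 0.6577
Information gain = 0.8813 - 0.6577 = 0.2236

0.2236


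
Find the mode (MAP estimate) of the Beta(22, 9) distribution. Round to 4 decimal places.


For Beta(a,b) with a,b > 1:
Mode = (a-1)/(a+b-2) = (22-1)/(31-2)
= 21/29 = 0.7241

0.7241


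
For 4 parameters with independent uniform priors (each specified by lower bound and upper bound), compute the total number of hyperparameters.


A uniform prior has 2 hyperparameters per parameter.
Total = 4 * 2 = 8

8


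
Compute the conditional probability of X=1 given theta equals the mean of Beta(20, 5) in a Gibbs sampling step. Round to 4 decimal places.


Mean of Beta(20, 5) = 0.8
P(X=1 | theta=0.8) = 0.8

0.8


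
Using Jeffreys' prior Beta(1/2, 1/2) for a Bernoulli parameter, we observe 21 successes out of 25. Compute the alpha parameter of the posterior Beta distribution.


Conjugate update: Beta(0.5 + k, 0.5 + n - k).
k = 21, n - k = 4
Posterior alpha = 0.5 + k = 0.5 + 21 = 21.5

21.5


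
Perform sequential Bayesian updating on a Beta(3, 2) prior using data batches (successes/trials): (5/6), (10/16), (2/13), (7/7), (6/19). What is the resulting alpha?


Accumulate successes: 30
Posterior alpha = prior alpha + sum of successes
= 3 + 30 = 33

33


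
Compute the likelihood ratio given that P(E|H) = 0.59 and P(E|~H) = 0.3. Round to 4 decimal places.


LR = P(E|H) / P(E|~H)
= 0.59 / 0.3 = 1.9667

1.9667


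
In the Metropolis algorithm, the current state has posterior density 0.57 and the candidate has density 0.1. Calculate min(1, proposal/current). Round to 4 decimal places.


Ratio = 0.1/0.57 = 0.1754
Acceptance probability = min(1, 0.1754)
= 0.1754

0.1754


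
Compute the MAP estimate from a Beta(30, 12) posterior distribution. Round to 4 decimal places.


MAP = mode of Beta distribution
= (alpha - 1)/(alpha + beta - 2)
= (30-1)/(30+12-2)
= 29/40 = 0.725

0.725


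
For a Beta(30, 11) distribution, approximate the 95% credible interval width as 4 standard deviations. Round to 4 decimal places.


Variance of Beta(a,b) = ab / ((a+b)^2 * (a+b+1))
= 30*11 / ((41)^2 * 42)
= 0.0047
SD = sqrt(0.0047) = 0.0684
Width = 4 * SD = 0.2735

0.2735


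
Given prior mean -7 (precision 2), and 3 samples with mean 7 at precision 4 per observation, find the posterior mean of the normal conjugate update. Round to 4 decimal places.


The posterior mean is a precision-weighted average of prior and data.
Post. prec. = 2 + 12 = 14
Post. mean = (-14 + 84)/14 = 70/14 = 5.0

5.0


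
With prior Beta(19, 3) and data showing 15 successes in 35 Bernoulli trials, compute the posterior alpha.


Conjugate update: alpha_posterior = alpha_prior + k
= 19 + 15 = 34

34


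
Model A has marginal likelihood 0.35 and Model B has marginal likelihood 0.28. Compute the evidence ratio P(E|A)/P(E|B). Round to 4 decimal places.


Evidence ratio = P(E|A) / P(E|B)
= 0.35 / 0.28
= 1.25

1.25


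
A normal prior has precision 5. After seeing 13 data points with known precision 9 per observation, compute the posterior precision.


In the conjugate normal model, precisions add:
tau_posterior = tau_prior + n * tau_data
= 5 + 13*9 = 122

122


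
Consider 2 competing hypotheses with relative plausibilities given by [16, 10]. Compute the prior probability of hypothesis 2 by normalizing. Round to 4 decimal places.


Sum of weights = 16 + 10 = 26
Normalized prior for H2 = 10 / 26
= 0.3846

0.3846


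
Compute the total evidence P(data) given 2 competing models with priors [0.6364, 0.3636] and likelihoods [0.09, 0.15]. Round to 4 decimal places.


Marginal likelihood = sum P(model_i) * P(data|model_i)
Model 1: 0.6364 * 0.09 = 0.0573
Model 2: 0.3636 * 0.15 = 0.0545
Total = 0.1118

0.1118


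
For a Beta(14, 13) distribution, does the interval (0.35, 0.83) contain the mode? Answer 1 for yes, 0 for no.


Mode of Beta(a,b) = (a-1)/(a+b-2)
= (14-1)/(14+13-2) = 0.52
Check: 0.35 <= 0.52 <= 0.83?
Result: 1

1


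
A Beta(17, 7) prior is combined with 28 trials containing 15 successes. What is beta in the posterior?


In conjugate updating:
beta_posterior = beta_prior + (n - k)
= 7 + (28 - 15)
= 7 + 13 = 20

20


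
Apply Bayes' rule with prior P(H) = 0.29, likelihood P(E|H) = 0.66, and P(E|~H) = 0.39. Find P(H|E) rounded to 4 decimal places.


Step 1: Compute marginal P(E) = P(E|H)P(H) + P(E|~H)P(~H)
= 0.66*0.29 + 0.39*0.71 = 0.4683
Step 2: P(H|E) = P(E|H)P(H)/P(E) = 0.1914/0.4683
= 0.4087

0.4087


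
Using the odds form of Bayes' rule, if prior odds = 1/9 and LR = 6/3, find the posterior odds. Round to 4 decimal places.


Bayes' rule in odds form: posterior odds = prior odds * LR
= (1 * 6) / (9 * 3)
= 6/27 = 0.2222

0.2222


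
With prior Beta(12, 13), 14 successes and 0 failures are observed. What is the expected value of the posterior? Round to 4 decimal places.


Posterior = Beta(26, 13)
E[theta] = alpha/(alpha+beta)
= 26/39 = 0.6667

0.6667


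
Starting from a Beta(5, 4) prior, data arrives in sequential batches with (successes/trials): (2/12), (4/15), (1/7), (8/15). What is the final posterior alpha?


In sequential Bayesian updating, we sum all successes.
Total successes = 15
Final alpha = 5 + 15 = 20

20


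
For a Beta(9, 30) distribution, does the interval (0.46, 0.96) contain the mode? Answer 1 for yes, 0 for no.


Mode of Beta(a,b) = (a-1)/(a+b-2)
= (9-1)/(9+30-2) = 0.2162
Check: 0.46 <= 0.2162 <= 0.96?
Result: 0

0


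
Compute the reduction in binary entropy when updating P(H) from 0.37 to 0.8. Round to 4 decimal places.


H_before = -p*log2(p) - (1-p)*log2(1-p) for p=0.37: 0.9507
H_after for p=0.8: 0.7219
Reduction = 0.9507 - 0.7219 = 0.2287

0.2287


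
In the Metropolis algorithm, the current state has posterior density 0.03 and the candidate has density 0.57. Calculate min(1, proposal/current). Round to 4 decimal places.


Ratio = 0.57/0.03 = 19.0
Acceptance probability = min(1, 19.0)
= 1.0

1.0


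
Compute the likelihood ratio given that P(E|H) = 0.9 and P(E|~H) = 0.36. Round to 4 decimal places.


LR = P(E|H) / P(E|~H)
= 0.9 / 0.36 = 2.5

2.5


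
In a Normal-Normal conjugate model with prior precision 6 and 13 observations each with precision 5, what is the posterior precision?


Posterior precision = prior precision + n * observation precision
= 6 + 13 * 5
= 6 + 65 = 71

71


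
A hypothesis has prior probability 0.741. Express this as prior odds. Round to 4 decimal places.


Odds = P(H) / P(not H) = 0.741 / 0.259
= 2.861

2.861


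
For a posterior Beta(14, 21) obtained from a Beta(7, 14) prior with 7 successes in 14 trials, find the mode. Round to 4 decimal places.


Mode = (alpha - 1) / (alpha + beta - 2)
= 13 / 33
= 0.3939

0.3939


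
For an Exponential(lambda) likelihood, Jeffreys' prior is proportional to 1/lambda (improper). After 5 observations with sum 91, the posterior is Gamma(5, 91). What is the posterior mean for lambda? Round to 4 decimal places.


Posterior = Gamma(n, sum_x) = Gamma(5, 91)
Posterior mean = shape/rate = 5/91
= 0.0549

0.0549


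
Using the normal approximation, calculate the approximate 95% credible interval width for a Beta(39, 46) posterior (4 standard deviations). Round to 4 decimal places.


Var(Beta) = 39*46/(85^2 * 86) = 0.0029
SD = 0.0537
Width ~ 4*SD = 0.2149

0.2149


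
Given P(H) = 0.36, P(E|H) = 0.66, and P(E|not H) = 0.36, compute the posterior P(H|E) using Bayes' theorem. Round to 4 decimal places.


By Bayes' theorem: P(H|E) = P(E|H)*P(H) / P(E)
P(E) = P(E|H)*P(H) + P(E|not H)*P(not H)
P(E) = 0.66*0.36 + 0.36*0.64 = 0.468
P(H|E) = 0.66*0.36 / 0.468 = 0.5077

0.5077


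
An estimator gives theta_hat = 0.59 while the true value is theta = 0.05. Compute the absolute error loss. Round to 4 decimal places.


The absolute error loss is |theta_hat - theta|
= |0.59 - 0.05|
= 0.54

0.54


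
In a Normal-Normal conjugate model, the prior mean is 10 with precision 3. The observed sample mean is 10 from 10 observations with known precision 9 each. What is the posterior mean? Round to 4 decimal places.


Posterior precision = tau0 + n*tau = 3 + 10*9 = 93
Posterior mean = (tau0*mu0 + n*tau*xbar) / posterior_precision
= (3*10 + 10*9*10) / 93
= 930 / 93 = 10.0

10.0


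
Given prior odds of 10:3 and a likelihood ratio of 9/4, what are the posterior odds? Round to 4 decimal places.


Posterior odds = prior odds * LR
Prior odds = 10/3 = 3.3333
LR = 9/4 = 2.25
Posterior odds = 3.3333 * 2.25 = 7.5

7.5


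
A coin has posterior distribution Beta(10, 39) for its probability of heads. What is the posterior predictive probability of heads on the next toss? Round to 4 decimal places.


Posterior predictive = E[theta] = alpha/(alpha+beta)
= 10/49
= 0.2041

0.2041


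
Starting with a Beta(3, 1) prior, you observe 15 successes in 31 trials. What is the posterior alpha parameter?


For a Beta-Binomial conjugate model:
Posterior alpha = prior alpha + number of successes
= 3 + 15 = 18

18


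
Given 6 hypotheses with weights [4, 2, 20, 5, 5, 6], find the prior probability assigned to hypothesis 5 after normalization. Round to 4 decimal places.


To normalize, divide each weight by the sum of all weights.
Sum = 42
Prior(H5) = 5/42 = 0.119

0.119


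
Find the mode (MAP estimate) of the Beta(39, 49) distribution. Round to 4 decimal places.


For Beta(a,b) with a,b > 1:
Mode = (a-1)/(a+b-2) = (39-1)/(88-2)
= 38/86 = 0.4419

0.4419


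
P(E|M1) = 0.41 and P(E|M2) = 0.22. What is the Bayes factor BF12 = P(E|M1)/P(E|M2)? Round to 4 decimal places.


Bayes factor BF12 = P(E|M1) / P(E|M2)
= 0.41 / 0.22
= 1.8636

1.8636


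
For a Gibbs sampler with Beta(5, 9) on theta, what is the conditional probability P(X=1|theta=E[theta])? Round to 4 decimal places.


E[theta] = 5/(5+9) = 0.3571
P(X=1|theta) = theta = 0.3571

0.3571


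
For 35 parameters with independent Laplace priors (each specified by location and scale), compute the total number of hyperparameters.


A Laplace prior has 2 hyperparameters per parameter.
Total = 35 * 2 = 70

70


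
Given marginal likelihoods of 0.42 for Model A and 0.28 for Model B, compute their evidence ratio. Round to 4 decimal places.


Ratio = ML(A) / ML(B) = 0.42/0.28
= 1.5

1.5


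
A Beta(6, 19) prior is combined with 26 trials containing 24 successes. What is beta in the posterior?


In conjugate updating:
beta_posterior = beta_prior + (n - k)
= 19 + (26 - 24)
= 19 + 2 = 21

21


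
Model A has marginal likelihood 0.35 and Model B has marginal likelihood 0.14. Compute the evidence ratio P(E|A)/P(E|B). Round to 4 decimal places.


Evidence ratio = P(E|A) / P(E|B)
= 0.35 / 0.14
= 2.5

2.5


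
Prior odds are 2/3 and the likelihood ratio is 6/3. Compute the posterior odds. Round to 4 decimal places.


Posterior odds = prior odds * likelihood ratio
= (2/3) * (6/3)
= 12 / 9
= 1.3333

1.3333


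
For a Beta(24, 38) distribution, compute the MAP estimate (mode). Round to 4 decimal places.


MAP = mode = (a-1)/(a+b-2)
= (24-1)/(24+38-2)
= 23/60 = 0.3833

0.3833


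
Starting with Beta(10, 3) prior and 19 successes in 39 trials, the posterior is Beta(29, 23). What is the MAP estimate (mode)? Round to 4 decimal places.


The mode of Beta(a, b) when a > 1 and b > 1 is (a-1)/(a+b-2)
= (29 - 1) / (29 + 23 - 2)
= 28 / 50
= 0.56

0.56


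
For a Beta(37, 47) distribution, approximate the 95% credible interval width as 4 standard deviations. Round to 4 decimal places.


Variance of Beta(a,b) = ab / ((a+b)^2 * (a+b+1))
= 37*47 / ((84)^2 * 85)
= 0.0029
SD = sqrt(0.0029) = 0.0538
Width = 4 * SD = 0.2154

0.2154


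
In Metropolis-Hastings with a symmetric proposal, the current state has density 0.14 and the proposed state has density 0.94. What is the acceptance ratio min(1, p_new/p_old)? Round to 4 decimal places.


Ratio = p_new / p_old = 0.94 / 0.14 = 6.7143
Acceptance = min(1, 6.7143) = 1.0

1.0


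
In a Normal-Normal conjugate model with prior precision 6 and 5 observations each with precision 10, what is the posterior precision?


Posterior precision = prior precision + n * observation precision
= 6 + 5 * 10
= 6 + 50 = 56

56


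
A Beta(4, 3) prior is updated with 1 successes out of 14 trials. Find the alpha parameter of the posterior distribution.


In the Beta-Binomial conjugate update:
alpha_post = alpha_prior + successes
= 4 + 1
= 5

5


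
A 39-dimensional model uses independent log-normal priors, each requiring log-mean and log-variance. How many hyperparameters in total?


Per parameter: 2 (log-mean and log-variance).
Total = 39 * 2 = 78

78


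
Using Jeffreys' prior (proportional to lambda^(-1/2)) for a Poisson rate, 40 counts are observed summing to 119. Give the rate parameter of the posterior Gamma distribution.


Conjugate update: Gamma(prior_shape + S, prior_rate + n).
Prior shape = 0.5, prior rate = 0.
Posterior rate = 0 + n = 40

40.0


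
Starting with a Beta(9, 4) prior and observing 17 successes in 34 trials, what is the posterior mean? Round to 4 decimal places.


Posterior parameters: alpha = 9 + 17 = 26
beta = 4 + 17 = 21
Posterior mean = alpha / (alpha + beta) = 26 / 47
= 0.5532

0.5532


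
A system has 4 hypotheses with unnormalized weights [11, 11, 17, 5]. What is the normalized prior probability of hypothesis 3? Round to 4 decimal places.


The normalized prior is the weight divided by the total.
Total weight = 44
P(H3) = 17 / 44 = 0.3864

0.3864


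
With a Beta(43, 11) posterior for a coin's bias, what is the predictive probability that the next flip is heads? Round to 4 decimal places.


The predictive probability equals the posterior mean.
P(next = heads) = alpha / (alpha + beta)
= 43 / 54 = 0.7963

0.7963


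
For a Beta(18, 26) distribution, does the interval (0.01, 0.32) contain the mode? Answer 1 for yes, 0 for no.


Mode of Beta(a,b) = (a-1)/(a+b-2)
= (18-1)/(18+26-2) = 0.4048
Check: 0.01 <= 0.4048 <= 0.32?
Result: 0

0


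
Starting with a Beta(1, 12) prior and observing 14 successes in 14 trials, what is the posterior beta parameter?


Posterior beta = prior beta + failures
Failures = 14 - 14 = 0
beta_post = 12 + 0 = 12

12


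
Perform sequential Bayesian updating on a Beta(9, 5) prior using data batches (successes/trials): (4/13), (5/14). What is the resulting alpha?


Accumulate successes: 9
Posterior alpha = prior alpha + sum of successes
= 9 + 9 = 18

18


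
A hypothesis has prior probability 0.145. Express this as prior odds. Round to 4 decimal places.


Odds = P(H) / P(not H) = 0.145 / 0.855
= 0.1696

0.1696


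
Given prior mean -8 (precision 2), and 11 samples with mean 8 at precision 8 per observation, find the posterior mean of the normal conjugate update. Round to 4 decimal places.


The posterior mean is a precision-weighted average of prior and data.
Post. prec. = 2 + 88 = 90
Post. mean = (-16 + 704)/90 = 688/90 = 7.6444

7.6444


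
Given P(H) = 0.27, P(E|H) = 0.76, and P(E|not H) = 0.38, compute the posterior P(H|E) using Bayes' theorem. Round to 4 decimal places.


By Bayes' theorem: P(H|E) = P(E|H)*P(H) / P(E)
P(E) = P(E|H)*P(H) + P(E|not H)*P(not H)
P(E) = 0.76*0.27 + 0.38*0.73 = 0.4826
P(H|E) = 0.76*0.27 / 0.4826 = 0.4252

0.4252


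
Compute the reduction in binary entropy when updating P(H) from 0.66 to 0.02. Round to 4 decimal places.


H_before = -p*log2(p) - (1-p)*log2(1-p) for p=0.66: 0.9248
H_after for p=0.02: 0.1414
Reduction = 0.9248 - 0.1414 = 0.7834

0.7834


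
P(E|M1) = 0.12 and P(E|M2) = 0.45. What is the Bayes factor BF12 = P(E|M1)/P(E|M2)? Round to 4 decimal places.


Bayes factor BF12 = P(E|M1) / P(E|M2)
= 0.12 / 0.45
= 0.2667

0.2667


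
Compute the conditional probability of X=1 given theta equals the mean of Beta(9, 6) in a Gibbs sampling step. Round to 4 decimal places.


Mean of Beta(9, 6) = 0.6
P(X=1 | theta=0.6) = 0.6

0.6


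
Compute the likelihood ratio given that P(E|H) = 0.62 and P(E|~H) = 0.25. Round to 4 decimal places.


LR = P(E|H) / P(E|~H)
= 0.62 / 0.25 = 2.48

2.48


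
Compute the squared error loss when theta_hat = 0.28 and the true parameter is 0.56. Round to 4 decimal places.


L = (theta_hat - theta_true)^2
= (0.28 - 0.56)^2
= -0.28^2 = 0.0784

0.0784


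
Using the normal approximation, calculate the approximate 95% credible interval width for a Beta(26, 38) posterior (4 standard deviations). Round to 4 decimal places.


Var(Beta) = 26*38/(64^2 * 65) = 0.0037
SD = 0.0609
Width ~ 4*SD = 0.2437

0.2437


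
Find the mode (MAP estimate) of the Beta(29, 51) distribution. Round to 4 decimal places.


For Beta(a,b) with a,b > 1:
Mode = (a-1)/(a+b-2) = (29-1)/(80-2)
= 28/78 = 0.359

0.359


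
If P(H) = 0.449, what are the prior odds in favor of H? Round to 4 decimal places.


Prior odds = P(H) / (1 - P(H))
= 0.449 / 0.551
= 0.8149

0.8149


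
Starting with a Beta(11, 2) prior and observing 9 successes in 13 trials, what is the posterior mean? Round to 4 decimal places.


Posterior parameters: alpha = 11 + 9 = 20
beta = 2 + 4 = 6
Posterior mean = alpha / (alpha + beta) = 20 / 26
= 0.7692

0.7692


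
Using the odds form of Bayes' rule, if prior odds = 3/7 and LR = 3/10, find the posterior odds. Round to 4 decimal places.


Bayes' rule in odds form: posterior odds = prior odds * LR
= (3 * 3) / (7 * 10)
= 9/70 = 0.1286

0.1286


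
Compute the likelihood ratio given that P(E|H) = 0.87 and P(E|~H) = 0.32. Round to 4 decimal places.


LR = P(E|H) / P(E|~H)
= 0.87 / 0.32 = 2.7188

2.7188


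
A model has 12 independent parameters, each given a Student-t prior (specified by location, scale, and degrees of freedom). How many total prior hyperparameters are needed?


Each Student-t prior needs 3 hyperparameters (location, scale, and degrees of freedom).
Total = 3 * 12 = 36

36


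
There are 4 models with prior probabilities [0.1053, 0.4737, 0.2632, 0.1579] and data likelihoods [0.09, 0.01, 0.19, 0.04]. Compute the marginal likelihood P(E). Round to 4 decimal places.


P(E) = sum over models of P(M_i) * P(E|M_i)
= 0.1053*0.09 + 0.4737*0.01 + 0.2632*0.19 + 0.1579*0.04
= 0.0705

0.0705


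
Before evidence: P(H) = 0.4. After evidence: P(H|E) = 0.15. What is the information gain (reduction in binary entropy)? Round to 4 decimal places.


Prior entropy = 0.971
Posterior entropy = 0.6098
Information gain = 0.971 - 0.6098 = 0.3611

0.3611


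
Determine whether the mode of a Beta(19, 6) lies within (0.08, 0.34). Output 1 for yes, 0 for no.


First find the mode: (a-1)/(a+b-2) = 0.7826
Is 0.7826 in (0.08, 0.34)? 0

0


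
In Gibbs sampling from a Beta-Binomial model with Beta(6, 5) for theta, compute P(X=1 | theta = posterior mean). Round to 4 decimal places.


Posterior mean = alpha/(alpha+beta) = 6/11 = 0.5455
P(X=1|theta=mean) = theta = 0.5455

0.5455


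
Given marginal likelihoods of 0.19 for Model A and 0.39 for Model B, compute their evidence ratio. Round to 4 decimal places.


Ratio = ML(A) / ML(B) = 0.19/0.39
= 0.4872

0.4872


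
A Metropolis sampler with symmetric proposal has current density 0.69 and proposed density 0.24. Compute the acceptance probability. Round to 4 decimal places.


For symmetric proposals, acceptance = min(1, pi(x*)/pi(x))
= min(1, 0.24/0.69)
= min(1, 0.3478) = 0.3478

0.3478


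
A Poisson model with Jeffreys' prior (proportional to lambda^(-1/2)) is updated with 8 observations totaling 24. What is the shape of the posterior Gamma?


Posterior = Gamma(0.5 + S, n)
= Gamma(0.5 + 24, 8)
Posterior shape = 0.5 + S = 0.5 + 24 = 24.5

24.5


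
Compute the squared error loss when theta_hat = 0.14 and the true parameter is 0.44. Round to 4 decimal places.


L = (theta_hat - theta_true)^2
= (0.14 - 0.44)^2
= -0.3^2 = 0.09

0.09


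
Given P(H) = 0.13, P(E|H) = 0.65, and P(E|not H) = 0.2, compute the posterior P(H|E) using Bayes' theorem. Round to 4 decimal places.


By Bayes' theorem: P(H|E) = P(E|H)*P(H) / P(E)
P(E) = P(E|H)*P(H) + P(E|not H)*P(not H)
P(E) = 0.65*0.13 + 0.2*0.87 = 0.2585
P(H|E) = 0.65*0.13 / 0.2585 = 0.3269

0.3269


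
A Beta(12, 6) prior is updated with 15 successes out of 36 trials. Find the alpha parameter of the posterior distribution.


In the Beta-Binomial conjugate update:
alpha_post = alpha_prior + successes
= 12 + 15
= 27

27


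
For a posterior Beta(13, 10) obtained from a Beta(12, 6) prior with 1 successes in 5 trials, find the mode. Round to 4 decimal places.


Mode = (alpha - 1) / (alpha + beta - 2)
= 12 / 21
= 0.5714

0.5714


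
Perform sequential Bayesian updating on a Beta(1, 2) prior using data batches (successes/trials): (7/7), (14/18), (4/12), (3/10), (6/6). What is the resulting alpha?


Accumulate successes: 34
Posterior alpha = prior alpha + sum of successes
= 1 + 34 = 35

35


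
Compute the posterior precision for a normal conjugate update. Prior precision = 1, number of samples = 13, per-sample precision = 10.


tau_post = tau_0 + n * tau
= 1 + 13 * 10 = 131

131


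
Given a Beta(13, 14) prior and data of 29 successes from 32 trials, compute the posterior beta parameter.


Number of failures = 32 - 29 = 3
Posterior beta = 14 + 3 = 17

17


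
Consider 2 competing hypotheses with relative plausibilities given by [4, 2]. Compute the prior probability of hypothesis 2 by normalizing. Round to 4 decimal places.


Sum of weights = 4 + 2 = 6
Normalized prior for H2 = 2 / 6
= 0.3333

0.3333


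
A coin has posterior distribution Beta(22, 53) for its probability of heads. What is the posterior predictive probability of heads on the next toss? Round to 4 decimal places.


Posterior predictive = E[theta] = alpha/(alpha+beta)
= 22/75
= 0.2933

0.2933


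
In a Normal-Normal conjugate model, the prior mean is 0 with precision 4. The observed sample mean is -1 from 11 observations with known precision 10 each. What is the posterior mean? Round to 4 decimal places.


Posterior precision = tau0 + n*tau = 4 + 11*10 = 114
Posterior mean = (tau0*mu0 + n*tau*xbar) / posterior_precision
= (4*0 + 11*10*-1) / 114
= -110 / 114 = -0.9649

-0.9649


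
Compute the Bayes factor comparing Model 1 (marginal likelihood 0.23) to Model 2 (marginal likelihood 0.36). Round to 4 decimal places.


BF12 = marginal likelihood of M1 / marginal likelihood of M2
= 0.23/0.36
= 0.6389

0.6389


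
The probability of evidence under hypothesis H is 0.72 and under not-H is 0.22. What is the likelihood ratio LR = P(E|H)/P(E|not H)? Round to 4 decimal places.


LR = 0.72 / 0.22
= 3.2727

3.2727


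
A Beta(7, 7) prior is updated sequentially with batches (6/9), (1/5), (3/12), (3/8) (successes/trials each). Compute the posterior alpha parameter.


Sequential conjugate updating is equivalent to a single batch update.
Total successes across all batches = 13
alpha_posterior = alpha_prior + total_successes = 7 + 13
= 20

20


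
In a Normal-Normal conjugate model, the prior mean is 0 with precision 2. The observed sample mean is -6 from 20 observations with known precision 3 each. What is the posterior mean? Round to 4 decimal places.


Posterior precision = tau0 + n*tau = 2 + 20*3 = 62
Posterior mean = (tau0*mu0 + n*tau*xbar) / posterior_precision
= (2*0 + 20*3*-6) / 62
= -360 / 62 = -5.8065

-5.8065


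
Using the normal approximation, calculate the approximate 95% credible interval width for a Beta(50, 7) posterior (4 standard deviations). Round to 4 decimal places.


Var(Beta) = 50*7/(57^2 * 58) = 0.0019
SD = 0.0431
Width ~ 4*SD = 0.1724

0.1724


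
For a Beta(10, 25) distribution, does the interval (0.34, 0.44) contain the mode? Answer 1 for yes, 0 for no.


Mode of Beta(a,b) = (a-1)/(a+b-2)
= (10-1)/(10+25-2) = 0.2727
Check: 0.34 <= 0.2727 <= 0.44?
Result: 0

0


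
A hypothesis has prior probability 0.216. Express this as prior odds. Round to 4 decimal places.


Odds = P(H) / P(not H) = 0.216 / 0.784
= 0.2755

0.2755
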